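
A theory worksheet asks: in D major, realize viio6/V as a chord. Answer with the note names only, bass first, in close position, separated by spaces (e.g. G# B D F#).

viio6/V is a secondary leading-tone chord. The target V is A in D major; the applied chord is rooted a semitone below, on G#.
Building a diminished triad on G# gives G#-B-D.
With the 6 figure the chord is in first inversion; from the bass B upward in close position it reads B-D-G#.

B D G#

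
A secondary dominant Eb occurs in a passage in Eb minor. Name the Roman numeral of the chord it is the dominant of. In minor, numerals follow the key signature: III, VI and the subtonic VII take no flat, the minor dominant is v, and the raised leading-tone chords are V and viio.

iv

The chord is a major triad on Eb.
A dominant resolves down a perfect fifth: Eb → Ab. In Eb minor, Ab is scale degree 4, i.e. iv.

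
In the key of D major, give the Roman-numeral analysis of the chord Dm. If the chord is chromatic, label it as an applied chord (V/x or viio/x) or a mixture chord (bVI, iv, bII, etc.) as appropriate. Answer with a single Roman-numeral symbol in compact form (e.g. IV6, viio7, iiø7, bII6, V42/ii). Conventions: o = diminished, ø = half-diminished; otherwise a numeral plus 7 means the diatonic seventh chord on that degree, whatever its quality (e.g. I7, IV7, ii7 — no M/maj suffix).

The pitches D-F-A form a minor triad rooted on D.
D is the first degree of D major. This is the minor tonic, borrowed from the parallel minor.

i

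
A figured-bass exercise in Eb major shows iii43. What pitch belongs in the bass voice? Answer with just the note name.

D

iii in Eb major has root G; the chord is G-Bb-D-F.
The figure 43 means second inversion — the fifth is in the bass.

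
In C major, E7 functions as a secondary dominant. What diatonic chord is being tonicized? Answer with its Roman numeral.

The chord is a dominant seventh chord on E.
A dominant resolves down a perfect fifth: E → A. In C major, A is scale degree 6, i.e. vi.

vi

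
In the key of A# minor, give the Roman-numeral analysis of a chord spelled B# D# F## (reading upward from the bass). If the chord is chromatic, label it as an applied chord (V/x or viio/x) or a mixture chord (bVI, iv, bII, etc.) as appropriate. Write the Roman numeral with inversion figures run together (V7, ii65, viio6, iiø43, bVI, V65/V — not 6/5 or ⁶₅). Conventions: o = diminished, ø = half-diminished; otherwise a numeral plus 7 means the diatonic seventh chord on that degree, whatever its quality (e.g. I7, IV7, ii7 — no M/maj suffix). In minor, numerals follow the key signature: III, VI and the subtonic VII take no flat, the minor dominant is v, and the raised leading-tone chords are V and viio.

ii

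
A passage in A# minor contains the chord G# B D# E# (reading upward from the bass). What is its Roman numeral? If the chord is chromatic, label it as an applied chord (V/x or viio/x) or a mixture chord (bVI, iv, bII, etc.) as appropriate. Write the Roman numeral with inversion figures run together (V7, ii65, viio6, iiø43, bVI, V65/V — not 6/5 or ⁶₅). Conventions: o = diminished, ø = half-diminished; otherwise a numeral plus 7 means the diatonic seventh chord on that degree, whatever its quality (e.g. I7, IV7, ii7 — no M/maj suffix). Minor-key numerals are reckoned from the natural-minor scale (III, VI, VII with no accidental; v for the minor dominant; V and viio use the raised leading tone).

viiø65/VI

Stacked in thirds the chord is E#-G#-B-D#: a half-diminished seventh chord on E#.
E# sits a half step below F# (VI in A# minor); a diminished chord there is the applied leading-tone chord of VI.
With G# in the bass the chord is in first inversion, so the figured bass is 65.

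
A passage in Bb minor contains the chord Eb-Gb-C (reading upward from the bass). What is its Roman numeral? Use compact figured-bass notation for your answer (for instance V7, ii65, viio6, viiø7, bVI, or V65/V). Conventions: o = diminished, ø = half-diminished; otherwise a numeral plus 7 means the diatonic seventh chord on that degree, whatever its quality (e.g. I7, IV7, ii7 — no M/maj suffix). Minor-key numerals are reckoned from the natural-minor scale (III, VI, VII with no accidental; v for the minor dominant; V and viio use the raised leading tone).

Stacked in thirds the chord is C-Eb-Gb: a diminished triad on C.
C is scale degree 2 in Bb minor, and a diminished triad on that degree is written iio.
With Eb in the bass the chord is in first inversion, so the figured bass is 6.

iio6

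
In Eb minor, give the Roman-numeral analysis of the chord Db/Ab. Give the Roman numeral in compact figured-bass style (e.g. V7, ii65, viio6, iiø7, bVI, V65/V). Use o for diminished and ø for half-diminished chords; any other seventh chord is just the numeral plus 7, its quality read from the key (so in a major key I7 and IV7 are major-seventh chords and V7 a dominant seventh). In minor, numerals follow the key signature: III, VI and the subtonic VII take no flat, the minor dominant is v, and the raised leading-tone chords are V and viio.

Stacked in thirds the chord is Db-F-Ab: a major triad on Db.
Db is scale degree 7 in Eb minor, and a major triad on that degree is written VII.
With Ab in the bass the chord is in second inversion, so the figured bass is 64.

VII64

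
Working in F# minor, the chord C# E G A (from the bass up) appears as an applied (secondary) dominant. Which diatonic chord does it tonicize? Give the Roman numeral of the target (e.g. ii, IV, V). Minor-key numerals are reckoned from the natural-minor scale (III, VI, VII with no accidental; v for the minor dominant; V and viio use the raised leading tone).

VI

The chord is a dominant seventh chord on A.
A dominant resolves down a perfect fifth: A → D. In F# minor, D is scale degree 6, i.e. VI.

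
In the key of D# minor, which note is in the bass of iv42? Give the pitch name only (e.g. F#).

iv in D# minor has root G#; the chord is G#-B-D#-F#.
The figure 42 means third inversion — the seventh is in the bass.

F#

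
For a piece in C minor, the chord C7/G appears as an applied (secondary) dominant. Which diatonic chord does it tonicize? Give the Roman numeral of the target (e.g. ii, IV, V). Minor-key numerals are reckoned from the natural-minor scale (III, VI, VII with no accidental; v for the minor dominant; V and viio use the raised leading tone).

iv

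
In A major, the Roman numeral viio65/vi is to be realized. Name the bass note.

G#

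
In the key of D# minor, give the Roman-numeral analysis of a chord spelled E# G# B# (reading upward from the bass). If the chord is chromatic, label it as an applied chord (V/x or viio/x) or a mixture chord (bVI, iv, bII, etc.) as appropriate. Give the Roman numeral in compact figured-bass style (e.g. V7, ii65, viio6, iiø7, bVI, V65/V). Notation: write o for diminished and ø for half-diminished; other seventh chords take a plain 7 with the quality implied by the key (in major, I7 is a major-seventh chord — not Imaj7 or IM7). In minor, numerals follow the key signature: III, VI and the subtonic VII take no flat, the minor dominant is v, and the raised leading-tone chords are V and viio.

ii

The pitches E#-G#-B# form a minor triad rooted on E#.
E# is the second degree of D# minor. This is the minor supertonic, borrowed from the parallel major (the Dorian ii).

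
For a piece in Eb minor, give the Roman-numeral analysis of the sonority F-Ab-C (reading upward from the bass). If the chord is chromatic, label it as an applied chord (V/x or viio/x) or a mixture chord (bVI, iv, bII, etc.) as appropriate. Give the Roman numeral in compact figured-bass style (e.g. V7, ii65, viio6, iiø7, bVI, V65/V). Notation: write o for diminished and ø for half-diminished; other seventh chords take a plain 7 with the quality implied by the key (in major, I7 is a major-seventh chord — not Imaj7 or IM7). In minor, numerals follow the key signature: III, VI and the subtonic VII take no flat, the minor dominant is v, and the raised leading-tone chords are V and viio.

Stacked in thirds the chord is F-Ab-C: a minor triad on F.
F is the second degree of Eb minor. This is the minor supertonic, borrowed from the parallel major (the Dorian ii).

ii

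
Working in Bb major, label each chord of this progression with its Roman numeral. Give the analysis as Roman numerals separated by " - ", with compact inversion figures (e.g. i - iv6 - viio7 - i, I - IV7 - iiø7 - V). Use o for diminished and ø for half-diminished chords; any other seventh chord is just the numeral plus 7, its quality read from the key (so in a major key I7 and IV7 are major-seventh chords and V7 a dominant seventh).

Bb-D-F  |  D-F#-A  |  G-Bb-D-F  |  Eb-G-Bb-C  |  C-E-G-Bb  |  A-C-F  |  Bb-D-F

I - V/vi - vi7 - ii65 - V7/V - V6 - I

Bb-D-F has root Bb, degree 1 in Bb major, so I.
D-F#-A: chromatic; D is V of vi, so V/vi.
G-Bb-D-F: root G is the submediant; minor seventh chord there is vi7.
Eb-G-Bb-C: minor seventh chord on C = scale degree 2 → ii65.
C-E-G-Bb: chromatic; C is V of V, so V7/V.
A-C-F: major triad on F = scale degree 5 → V6.
Bb-D-F has root Bb, degree 1 in Bb major, so I.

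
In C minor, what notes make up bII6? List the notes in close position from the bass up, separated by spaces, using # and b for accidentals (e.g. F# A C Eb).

F Ab Db

bII6 is the Neapolitan sixth — a major triad on the lowered second degree, here in its customary first inversion. In C minor that root is Db.
So the chord is Db-F-Ab.
With the 6 figure the chord is in first inversion; from the bass F upward in close position it reads F-Ab-Db.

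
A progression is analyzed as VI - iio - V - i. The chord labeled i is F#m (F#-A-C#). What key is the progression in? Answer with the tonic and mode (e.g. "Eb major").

The chord F#m is a minor triad rooted on F#; its label is i.
If F# is scale degree 1 and the mode makes that degree carry a minor triad, the tonic is F# and the mode is minor.

F# minor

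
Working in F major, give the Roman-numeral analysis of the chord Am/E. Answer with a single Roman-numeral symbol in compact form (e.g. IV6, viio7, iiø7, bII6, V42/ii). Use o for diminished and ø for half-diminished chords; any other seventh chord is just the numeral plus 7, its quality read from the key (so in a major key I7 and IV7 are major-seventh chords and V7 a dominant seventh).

iii64

The pitches A-C-E form a minor triad rooted on A.
In F major, A is the mediant; the diatonic minor triad there is iii.
With E in the bass the chord is in second inversion, so the figured bass is 64.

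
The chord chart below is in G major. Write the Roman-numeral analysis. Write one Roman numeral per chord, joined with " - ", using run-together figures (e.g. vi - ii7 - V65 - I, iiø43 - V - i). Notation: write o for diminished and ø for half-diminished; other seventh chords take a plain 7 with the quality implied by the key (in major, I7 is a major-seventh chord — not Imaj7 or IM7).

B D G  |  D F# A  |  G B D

I6 - V - I

B-D-G has root G, degree 1 in G major, so I6.
D-F#-A: root D is the dominant; major triad there is V.
G-B-D: major triad on G = scale degree 1 → I.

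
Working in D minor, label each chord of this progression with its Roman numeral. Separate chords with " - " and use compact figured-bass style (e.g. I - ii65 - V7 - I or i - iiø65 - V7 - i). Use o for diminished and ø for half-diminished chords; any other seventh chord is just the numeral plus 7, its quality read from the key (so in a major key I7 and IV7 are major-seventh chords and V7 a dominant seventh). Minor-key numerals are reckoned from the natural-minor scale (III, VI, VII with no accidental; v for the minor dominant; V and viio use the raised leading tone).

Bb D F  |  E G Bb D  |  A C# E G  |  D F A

VI - iiø7 - V7 - i

Bb-D-F: root Bb is the submediant; major triad there is VI.
E-G-Bb-D: half-diminished seventh chord on E = scale degree 2 → iiø7.
A-C#-E-G: root A is the dominant; dominant seventh chord there is V7.
D-F-A: root D is the tonic; minor triad there is i.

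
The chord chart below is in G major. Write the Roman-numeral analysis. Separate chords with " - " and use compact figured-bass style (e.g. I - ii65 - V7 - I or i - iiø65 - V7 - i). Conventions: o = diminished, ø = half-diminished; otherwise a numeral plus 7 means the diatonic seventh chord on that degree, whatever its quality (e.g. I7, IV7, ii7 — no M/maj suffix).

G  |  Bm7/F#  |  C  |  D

G has root G, degree 1 in G major, so I.
Bm7/F# has root B, degree 3 in G major, so iii43.
C has root C, degree 4 in G major, so IV.
D has root D, degree 5 in G major, so V.

I - iii43 - IV - V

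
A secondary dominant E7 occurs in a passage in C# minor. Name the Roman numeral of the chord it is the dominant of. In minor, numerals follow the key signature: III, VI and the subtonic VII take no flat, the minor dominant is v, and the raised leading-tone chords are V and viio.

The chord is a dominant seventh chord on E.
A dominant resolves down a perfect fifth: E → A. In C# minor, A is scale degree 6, i.e. VI.

VI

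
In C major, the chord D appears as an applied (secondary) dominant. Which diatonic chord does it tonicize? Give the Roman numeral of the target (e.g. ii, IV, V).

The chord is a major triad on D.
A dominant resolves down a perfect fifth: D → G. In C major, G is scale degree 5, i.e. V.

V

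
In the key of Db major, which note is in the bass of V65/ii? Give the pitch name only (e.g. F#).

D

The applied chord V65/ii is rooted on Bb: Bb-D-F-Ab.
The figure 65 means first inversion — the third is in the bass.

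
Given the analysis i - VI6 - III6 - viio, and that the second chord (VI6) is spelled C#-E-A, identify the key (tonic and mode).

C# minor

The chord A/C# is a major triad rooted on A; its label is VI6.
Counting down 5 scale steps from A places the tonic on C#; a major triad on degree 6 is diatonic only in minor.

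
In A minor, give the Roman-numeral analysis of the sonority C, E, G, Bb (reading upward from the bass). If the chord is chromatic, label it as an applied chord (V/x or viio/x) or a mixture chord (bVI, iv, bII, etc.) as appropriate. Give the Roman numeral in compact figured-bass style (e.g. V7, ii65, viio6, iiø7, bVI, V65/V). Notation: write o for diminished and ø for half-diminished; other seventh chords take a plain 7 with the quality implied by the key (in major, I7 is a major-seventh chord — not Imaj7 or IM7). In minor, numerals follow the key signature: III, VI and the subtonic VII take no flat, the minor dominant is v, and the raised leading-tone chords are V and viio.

V7/VI

The pitches C-E-G-Bb form a dominant seventh chord rooted on C.
C is not a diatonic chord root with this quality in A minor, but it lies a perfect fifth above F (VI), so the chord functions as an applied dominant of VI.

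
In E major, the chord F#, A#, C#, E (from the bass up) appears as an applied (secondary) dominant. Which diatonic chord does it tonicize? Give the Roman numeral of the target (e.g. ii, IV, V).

V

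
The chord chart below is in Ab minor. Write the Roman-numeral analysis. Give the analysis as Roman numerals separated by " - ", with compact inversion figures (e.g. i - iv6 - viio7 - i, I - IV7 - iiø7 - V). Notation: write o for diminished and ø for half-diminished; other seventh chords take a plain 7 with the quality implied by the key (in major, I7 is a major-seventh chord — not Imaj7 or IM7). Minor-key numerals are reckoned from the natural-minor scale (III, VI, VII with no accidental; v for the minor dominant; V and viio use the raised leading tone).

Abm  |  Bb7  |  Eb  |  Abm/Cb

Abm: root Ab is the tonic; minor triad there is i.
Bb7 is the secondary dominant of V (dominant seventh chord on Bb): V7/V.
Eb: major triad on Eb = scale degree 5 → V.
Abm/Cb has root Ab, degree 1 in Ab minor, so i6.

i - V7/V - V - i6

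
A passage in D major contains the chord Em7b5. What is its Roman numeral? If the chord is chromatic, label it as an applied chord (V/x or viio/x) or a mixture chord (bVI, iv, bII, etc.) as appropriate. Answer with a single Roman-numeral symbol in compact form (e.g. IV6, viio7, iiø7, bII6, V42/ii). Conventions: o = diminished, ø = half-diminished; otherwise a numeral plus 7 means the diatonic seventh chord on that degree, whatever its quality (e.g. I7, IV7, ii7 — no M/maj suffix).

iiø7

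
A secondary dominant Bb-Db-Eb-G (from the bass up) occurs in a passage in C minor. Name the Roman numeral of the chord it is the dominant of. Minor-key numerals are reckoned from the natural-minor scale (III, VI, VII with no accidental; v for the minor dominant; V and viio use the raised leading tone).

VI

The chord is a dominant seventh chord on Eb.
A dominant resolves down a perfect fifth: Eb → Ab. In C minor, Ab is scale degree 6, i.e. VI.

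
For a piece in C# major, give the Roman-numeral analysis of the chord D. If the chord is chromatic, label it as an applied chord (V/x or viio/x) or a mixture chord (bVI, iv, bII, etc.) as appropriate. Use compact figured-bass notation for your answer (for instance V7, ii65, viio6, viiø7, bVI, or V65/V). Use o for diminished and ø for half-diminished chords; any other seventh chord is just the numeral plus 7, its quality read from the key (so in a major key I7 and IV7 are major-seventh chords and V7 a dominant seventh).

Stacked in thirds the chord is D-F#-A: a major triad on D.
D is the lowered second degree of C# major (diatonic 2 would be D#). This is the Neapolitan chord — a major triad on the lowered second degree.

bII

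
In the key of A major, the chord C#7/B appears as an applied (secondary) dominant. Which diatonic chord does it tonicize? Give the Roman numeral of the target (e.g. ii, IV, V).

vi

The chord is a dominant seventh chord on C#.
A dominant resolves down a perfect fifth: C# → F#. In A major, F# is scale degree 6, i.e. vi.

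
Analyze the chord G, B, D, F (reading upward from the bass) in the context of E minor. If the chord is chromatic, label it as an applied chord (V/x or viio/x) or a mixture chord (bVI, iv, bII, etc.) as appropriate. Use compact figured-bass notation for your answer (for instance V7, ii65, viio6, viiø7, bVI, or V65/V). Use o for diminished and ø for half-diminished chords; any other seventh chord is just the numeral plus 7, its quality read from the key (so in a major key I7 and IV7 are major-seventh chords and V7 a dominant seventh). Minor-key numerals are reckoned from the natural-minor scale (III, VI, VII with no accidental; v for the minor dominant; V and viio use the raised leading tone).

V7/VI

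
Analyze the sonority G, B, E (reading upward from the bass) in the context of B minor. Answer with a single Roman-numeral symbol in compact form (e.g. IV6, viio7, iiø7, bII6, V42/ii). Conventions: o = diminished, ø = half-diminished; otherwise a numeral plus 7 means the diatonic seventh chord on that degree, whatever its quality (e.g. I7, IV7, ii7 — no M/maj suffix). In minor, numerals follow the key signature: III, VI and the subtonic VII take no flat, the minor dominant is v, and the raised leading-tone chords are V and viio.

The pitches E-G-B form a minor triad rooted on E.
E is scale degree 4 in B minor, and a minor triad on that degree is written iv.
With G in the bass the chord is in first inversion, so the figured bass is 6.

iv6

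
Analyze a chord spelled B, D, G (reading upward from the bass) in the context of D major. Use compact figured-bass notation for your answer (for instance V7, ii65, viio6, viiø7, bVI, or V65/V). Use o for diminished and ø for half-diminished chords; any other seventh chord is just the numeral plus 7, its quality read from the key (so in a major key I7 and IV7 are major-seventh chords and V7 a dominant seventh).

IV6

The pitches G-B-D form a major triad rooted on G.
In D major, G is the subdominant; the diatonic major triad there is IV.
With B in the bass the chord is in first inversion, so the figured bass is 6.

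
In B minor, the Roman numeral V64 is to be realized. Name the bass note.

V in B minor has root F#; the chord is F#-A#-C#.
The figure 64 means second inversion — the fifth is in the bass.

C#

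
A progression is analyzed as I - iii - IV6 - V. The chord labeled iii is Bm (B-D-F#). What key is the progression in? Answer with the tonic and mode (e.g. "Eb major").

G major

The chord Bm is a minor triad rooted on B; its label is iii.
iii on B implies B is the mediant; that puts the tonic at G, and the lowercase numeral fits major mode.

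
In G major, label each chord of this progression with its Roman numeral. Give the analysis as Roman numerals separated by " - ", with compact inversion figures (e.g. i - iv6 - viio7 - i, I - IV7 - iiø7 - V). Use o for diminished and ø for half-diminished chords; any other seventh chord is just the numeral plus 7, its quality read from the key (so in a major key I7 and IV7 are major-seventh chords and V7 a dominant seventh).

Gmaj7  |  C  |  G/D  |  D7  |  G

Gmaj7 has root G, degree 1 in G major, so I7.
C: root C is the subdominant; major triad there is IV.
G/D: root G is the tonic; major triad there is I64.
D7: dominant seventh chord on D = scale degree 5 → V7.
G: root G is the tonic; major triad there is I.

I7 - IV - I64 - V7 - I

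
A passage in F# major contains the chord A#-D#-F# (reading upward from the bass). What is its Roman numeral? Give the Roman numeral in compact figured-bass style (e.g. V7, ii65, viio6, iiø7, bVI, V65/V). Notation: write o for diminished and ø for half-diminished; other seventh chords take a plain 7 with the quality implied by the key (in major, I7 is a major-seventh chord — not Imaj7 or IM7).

vi64

Stacked in thirds the chord is D#-F#-A#: a minor triad on D#.
D# is scale degree 6 in F# major, and a minor triad on that degree is written vi.
With A# in the bass the chord is in second inversion, so the figured bass is 64.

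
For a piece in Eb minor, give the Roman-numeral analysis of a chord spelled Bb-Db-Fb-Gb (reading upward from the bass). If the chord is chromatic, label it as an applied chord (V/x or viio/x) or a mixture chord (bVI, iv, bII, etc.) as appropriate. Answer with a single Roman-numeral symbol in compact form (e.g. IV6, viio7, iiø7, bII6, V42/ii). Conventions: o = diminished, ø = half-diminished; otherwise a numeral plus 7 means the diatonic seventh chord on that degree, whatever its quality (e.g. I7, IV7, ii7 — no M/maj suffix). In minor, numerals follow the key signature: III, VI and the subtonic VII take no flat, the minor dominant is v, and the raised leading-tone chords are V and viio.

The pitches Gb-Bb-Db-Fb form a dominant seventh chord rooted on Gb.
Gb is not a diatonic chord root with this quality in Eb minor, but it lies a perfect fifth above Cb (VI), so the chord functions as an applied dominant of VI.
With Bb in the bass the chord is in first inversion, so the figured bass is 65.

V65/VI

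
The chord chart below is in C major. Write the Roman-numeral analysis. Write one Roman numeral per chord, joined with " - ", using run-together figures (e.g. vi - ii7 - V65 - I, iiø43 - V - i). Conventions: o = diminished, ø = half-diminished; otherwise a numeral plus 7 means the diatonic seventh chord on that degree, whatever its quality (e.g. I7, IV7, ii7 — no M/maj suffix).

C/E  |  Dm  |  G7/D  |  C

C/E has root C, degree 1 in C major, so I6.
Dm has root D, degree 2 in C major, so ii.
G7/D has root G, degree 5 in C major, so V43.
C: root C is the tonic; major triad there is I.

I6 - ii - V43 - I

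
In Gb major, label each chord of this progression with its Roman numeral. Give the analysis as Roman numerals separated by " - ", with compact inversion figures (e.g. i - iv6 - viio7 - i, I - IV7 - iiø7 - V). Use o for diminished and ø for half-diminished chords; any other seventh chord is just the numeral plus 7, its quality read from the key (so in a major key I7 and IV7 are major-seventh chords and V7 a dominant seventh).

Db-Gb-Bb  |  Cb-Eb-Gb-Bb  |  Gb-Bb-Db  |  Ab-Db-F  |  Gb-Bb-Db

Db-Gb-Bb: major triad on Gb = scale degree 1 → I64.
Cb-Eb-Gb-Bb: root Cb is the subdominant; major seventh chord there is IV7.
Gb-Bb-Db: root Gb is the tonic; major triad there is I.
Ab-Db-F has root Db, degree 5 in Gb major, so V64.
Gb-Bb-Db: major triad on Gb = scale degree 1 → I.

I64 - IV7 - I - V64 - I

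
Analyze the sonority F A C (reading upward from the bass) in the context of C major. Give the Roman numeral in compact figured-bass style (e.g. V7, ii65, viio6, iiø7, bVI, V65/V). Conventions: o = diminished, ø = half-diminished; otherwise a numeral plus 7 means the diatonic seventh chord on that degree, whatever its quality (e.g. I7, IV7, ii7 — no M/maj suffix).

Stacked in thirds the chord is F-A-C: a major triad on F.
In C major, F is the subdominant; the diatonic major triad there is IV.

IV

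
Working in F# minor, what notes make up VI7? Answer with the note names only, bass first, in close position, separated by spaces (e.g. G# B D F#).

D F# A C#

In F# minor, the sixth degree is D, and the diatonic chord built there is a major seventh chord.
That chord is spelled D-F#-A-C#.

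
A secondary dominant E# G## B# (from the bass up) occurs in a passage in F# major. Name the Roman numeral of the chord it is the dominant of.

iii

The chord is a major triad on E#.
A dominant resolves down a perfect fifth: E# → A#. In F# major, A# is scale degree 3, i.e. iii.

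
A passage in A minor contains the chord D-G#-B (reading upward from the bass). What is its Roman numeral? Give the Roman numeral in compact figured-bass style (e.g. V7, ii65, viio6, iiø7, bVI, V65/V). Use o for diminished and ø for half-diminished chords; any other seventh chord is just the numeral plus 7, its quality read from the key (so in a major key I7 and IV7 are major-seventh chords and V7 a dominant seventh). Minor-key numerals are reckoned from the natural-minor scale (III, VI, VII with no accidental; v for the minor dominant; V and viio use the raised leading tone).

viio64

Stacked in thirds the chord is G#-B-D: a diminished triad on G#.
In A minor, G# is the leading tone; the diatonic diminished triad there is viio.
With D in the bass the chord is in second inversion, so the figured bass is 64.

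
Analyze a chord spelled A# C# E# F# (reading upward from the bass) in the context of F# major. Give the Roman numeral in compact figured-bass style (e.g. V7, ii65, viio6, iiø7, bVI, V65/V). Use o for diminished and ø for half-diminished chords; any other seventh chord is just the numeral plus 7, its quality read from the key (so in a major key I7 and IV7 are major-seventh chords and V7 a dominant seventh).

I65

The pitches F#-A#-C#-E# form a major seventh chord rooted on F#.
In F# major, F# is the tonic; the diatonic major seventh chord there is I7.
With A# in the bass the chord is in first inversion, so the figured bass is 65.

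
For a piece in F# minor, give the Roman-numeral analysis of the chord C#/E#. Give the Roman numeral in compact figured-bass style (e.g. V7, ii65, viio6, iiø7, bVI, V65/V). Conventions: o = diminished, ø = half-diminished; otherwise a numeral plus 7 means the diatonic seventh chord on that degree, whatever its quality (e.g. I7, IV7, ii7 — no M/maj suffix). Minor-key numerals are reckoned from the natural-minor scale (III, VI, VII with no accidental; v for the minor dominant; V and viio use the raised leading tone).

V6

The pitches C#-E#-G# form a major triad rooted on C#.
In F# minor, C# is the dominant; the diatonic major triad there is V.
With E# in the bass the chord is in first inversion, so the figured bass is 6.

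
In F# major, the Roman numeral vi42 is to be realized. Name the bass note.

C#

vi in F# major has root D#; the chord is D#-F#-A#-C#.
The figure 42 means third inversion — the seventh is in the bass.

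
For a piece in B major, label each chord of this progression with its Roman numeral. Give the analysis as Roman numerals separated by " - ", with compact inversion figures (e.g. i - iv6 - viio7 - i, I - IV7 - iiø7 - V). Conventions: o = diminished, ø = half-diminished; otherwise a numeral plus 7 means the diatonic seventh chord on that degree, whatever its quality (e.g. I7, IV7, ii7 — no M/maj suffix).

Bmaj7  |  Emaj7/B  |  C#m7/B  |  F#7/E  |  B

I7 - IV43 - ii42 - V42 - I

Bmaj7: root B is the tonic; major seventh chord there is I7.
Emaj7/B: root E is the subdominant; major seventh chord there is IV43.
C#m7/B: minor seventh chord on C# = scale degree 2 → ii42.
F#7/E: dominant seventh chord on F# = scale degree 5 → V42.
B: root B is the tonic; major triad there is I.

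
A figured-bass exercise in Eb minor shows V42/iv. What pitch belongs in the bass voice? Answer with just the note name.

Db

The applied chord V42/iv is rooted on Eb: Eb-G-Bb-Db.
The figure 42 means third inversion — the seventh is in the bass.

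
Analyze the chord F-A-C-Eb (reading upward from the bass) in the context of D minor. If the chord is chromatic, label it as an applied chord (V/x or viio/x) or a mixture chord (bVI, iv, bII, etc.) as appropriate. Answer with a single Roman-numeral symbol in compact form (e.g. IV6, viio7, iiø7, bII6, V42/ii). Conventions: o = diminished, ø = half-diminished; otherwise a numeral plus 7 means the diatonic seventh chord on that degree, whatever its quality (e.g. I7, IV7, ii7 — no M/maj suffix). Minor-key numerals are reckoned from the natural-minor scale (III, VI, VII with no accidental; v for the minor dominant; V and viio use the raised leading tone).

V7/VI

The pitches F-A-C-Eb form a dominant seventh chord rooted on F.
F is not a diatonic chord root with this quality in D minor, but it lies a perfect fifth above Bb (VI), so the chord functions as an applied dominant of VI.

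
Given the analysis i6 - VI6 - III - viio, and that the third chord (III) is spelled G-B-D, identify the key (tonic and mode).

E minor

The anchor chord is a major triad on G, labeled III.
III on G implies G is the mediant; that puts the tonic at E, and the uppercase numeral fits minor mode.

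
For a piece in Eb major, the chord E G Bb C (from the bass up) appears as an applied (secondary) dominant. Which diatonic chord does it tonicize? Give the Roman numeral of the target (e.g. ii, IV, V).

ii

The chord is a dominant seventh chord on C.
A dominant resolves down a perfect fifth: C → F. In Eb major, F is scale degree 2, i.e. ii.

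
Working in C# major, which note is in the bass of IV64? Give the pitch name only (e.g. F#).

IV in C# major has root F#; the chord is F#-A#-C#.
The figure 64 means second inversion — the fifth is in the bass.

C#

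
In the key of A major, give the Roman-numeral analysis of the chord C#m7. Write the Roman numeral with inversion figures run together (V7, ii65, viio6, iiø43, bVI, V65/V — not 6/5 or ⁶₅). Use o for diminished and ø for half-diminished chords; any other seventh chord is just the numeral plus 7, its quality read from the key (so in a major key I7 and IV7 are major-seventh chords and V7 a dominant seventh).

iii7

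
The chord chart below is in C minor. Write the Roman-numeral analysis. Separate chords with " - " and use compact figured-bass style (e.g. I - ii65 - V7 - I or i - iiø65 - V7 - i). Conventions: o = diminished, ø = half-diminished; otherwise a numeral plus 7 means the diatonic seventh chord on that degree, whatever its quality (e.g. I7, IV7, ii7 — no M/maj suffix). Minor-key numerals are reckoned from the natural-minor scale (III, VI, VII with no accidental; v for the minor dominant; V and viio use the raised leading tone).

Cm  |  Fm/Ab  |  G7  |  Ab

i - iv6 - V7 - VI

Cm has root C, degree 1 in C minor, so i.
Fm/Ab: minor triad on F = scale degree 4 → iv6.
G7: dominant seventh chord on G = scale degree 5 → V7.
Ab: root Ab is the submediant; major triad there is VI.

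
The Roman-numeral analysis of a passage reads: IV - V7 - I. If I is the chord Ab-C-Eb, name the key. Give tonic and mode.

The anchor chord is a major triad on Ab, labeled I.
If Ab is scale degree 1 and the mode makes that degree carry a major triad, the tonic is Ab and the mode is major.

Ab major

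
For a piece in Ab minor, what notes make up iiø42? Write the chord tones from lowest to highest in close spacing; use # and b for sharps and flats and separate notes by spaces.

The numeral's case and figure indicate a half-diminished seventh chord. In Ab minor its root, the second degree, is Bb.
Stacking thirds from Bb gives Bb-Db-Fb-Ab.
With the 42 figure the chord is in third inversion; from the bass Ab upward in close position it reads Ab-Bb-Db-Fb.

Ab Bb Db Fb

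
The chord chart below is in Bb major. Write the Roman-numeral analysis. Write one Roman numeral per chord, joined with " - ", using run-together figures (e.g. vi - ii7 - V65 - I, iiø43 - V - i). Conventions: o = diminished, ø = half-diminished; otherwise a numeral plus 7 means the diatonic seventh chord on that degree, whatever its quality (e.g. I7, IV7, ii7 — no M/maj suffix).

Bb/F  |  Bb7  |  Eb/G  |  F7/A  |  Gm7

Bb/F has root Bb, degree 1 in Bb major, so I64.
Bb7: a dominant seventh chord on Bb, the applied dominant of IV → V7/IV.
Eb/G: major triad on Eb = scale degree 4 → IV6.
F7/A: root F is the dominant; dominant seventh chord there is V65.
Gm7: minor seventh chord on G = scale degree 6 → vi7.

I64 - V7/IV - IV6 - V65 - vi7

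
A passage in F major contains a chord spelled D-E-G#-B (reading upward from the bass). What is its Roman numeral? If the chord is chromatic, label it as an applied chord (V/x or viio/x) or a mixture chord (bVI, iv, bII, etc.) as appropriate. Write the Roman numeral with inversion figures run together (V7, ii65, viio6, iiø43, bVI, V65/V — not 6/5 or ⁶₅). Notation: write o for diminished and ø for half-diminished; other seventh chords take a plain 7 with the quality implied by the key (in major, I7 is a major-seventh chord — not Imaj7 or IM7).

V42/iii

The pitches E-G#-B-D form a dominant seventh chord rooted on E.
E is not a diatonic chord root with this quality in F major, but it lies a perfect fifth above A (iii), so the chord functions as an applied dominant of iii.
With D in the bass the chord is in third inversion, so the figured bass is 42.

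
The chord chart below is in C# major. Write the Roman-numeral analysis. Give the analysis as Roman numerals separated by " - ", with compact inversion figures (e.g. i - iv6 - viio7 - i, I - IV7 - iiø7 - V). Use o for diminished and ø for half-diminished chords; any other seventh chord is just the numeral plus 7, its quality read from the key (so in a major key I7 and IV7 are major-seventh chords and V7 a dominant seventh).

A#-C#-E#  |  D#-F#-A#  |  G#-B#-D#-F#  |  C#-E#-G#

A#-C#-E#: root A# is the submediant; minor triad there is vi.
D#-F#-A#: root D# is the supertonic; minor triad there is ii.
G#-B#-D#-F#: dominant seventh chord on G# = scale degree 5 → V7.
C#-E#-G#: major triad on C# = scale degree 1 → I.

vi - ii - V7 - I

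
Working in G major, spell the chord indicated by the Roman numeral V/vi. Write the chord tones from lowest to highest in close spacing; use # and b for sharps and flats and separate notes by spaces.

V/vi is a secondary dominant — the dominant triad of vi. vi in G major is E, so the applied chord's root is B, a perfect fifth above.
Building a major triad on B gives B-D#-F#.

B D# F#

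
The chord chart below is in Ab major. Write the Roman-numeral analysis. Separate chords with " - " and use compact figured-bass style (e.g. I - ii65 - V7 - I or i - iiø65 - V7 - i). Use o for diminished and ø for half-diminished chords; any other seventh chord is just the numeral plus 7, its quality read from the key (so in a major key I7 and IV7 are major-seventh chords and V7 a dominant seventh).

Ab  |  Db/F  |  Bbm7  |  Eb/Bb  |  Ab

Ab: major triad on Ab = scale degree 1 → I.
Db/F has root Db, degree 4 in Ab major, so IV6.
Bbm7: root Bb is the supertonic; minor seventh chord there is ii7.
Eb/Bb: root Eb is the dominant; major triad there is V64.
Ab: major triad on Ab = scale degree 1 → I.

I - IV6 - ii7 - V64 - I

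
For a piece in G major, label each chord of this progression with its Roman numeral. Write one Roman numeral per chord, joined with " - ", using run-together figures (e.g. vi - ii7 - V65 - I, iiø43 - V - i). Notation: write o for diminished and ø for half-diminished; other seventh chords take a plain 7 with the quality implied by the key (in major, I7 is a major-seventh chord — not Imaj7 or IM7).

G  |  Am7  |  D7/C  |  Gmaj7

G: major triad on G = scale degree 1 → I.
Am7: minor seventh chord on A = scale degree 2 → ii7.
D7/C has root D, degree 5 in G major, so V42.
Gmaj7: major seventh chord on G = scale degree 1 → I7.

I - ii7 - V42 - I7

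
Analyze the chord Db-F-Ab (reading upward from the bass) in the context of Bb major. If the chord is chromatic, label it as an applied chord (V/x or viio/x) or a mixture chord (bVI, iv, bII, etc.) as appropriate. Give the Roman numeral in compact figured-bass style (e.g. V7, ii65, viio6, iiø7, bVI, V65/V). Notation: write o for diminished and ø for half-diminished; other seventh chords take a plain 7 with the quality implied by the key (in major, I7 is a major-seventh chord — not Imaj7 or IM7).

bIII

The pitches Db-F-Ab form a major triad rooted on Db.
Db is the lowered third degree of Bb major (diatonic 3 would be D). This is a major triad on the lowered third degree, borrowed from the parallel minor.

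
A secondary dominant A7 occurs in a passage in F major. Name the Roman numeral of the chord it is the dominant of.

The chord is a dominant seventh chord on A.
A dominant resolves down a perfect fifth: A → D. In F major, D is scale degree 6, i.e. vi.

vi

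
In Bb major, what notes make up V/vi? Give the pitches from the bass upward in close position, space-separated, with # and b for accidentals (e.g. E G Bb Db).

D F# A

V/vi is a secondary dominant — the dominant triad of vi. vi in Bb major is G, so the applied chord's root is D, a perfect fifth above.
Building a major triad on D gives D-F#-A.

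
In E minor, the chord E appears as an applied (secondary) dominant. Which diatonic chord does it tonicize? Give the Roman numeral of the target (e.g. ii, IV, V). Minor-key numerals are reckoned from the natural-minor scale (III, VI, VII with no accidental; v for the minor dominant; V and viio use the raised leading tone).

iv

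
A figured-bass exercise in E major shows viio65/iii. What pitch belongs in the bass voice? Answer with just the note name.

The applied chord viio65/iii is rooted on F##: F##-A#-C#-E.
The figure 65 means first inversion — the third is in the bass.

A#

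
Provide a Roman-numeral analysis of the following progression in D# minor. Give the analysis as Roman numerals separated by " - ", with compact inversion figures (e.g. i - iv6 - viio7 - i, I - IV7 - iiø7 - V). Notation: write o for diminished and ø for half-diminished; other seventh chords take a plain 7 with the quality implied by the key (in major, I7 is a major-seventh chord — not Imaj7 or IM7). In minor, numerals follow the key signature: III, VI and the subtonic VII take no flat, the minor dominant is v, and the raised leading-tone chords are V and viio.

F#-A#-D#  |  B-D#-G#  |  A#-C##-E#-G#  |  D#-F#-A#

i6 - iv6 - V7 - i

F#-A#-D# has root D#, degree 1 in D# minor, so i6.
B-D#-G#: minor triad on G# = scale degree 4 → iv6.
A#-C##-E#-G# has root A#, degree 5 in D# minor, so V7.
D#-F#-A#: root D# is the tonic; minor triad there is i.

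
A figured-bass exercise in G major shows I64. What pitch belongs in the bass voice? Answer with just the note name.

I in G major has root G; the chord is G-B-D.
The figure 64 means second inversion — the fifth is in the bass.

D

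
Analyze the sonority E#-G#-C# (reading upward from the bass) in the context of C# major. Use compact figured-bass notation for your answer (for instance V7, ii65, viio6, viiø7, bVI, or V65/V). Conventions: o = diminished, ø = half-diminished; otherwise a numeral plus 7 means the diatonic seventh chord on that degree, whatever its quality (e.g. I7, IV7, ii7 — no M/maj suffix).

I6

Stacked in thirds the chord is C#-E#-G#: a major triad on C#.
C# is scale degree 1 in C# major, and a major triad on that degree is written I.
With E# in the bass the chord is in first inversion, so the figured bass is 6.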